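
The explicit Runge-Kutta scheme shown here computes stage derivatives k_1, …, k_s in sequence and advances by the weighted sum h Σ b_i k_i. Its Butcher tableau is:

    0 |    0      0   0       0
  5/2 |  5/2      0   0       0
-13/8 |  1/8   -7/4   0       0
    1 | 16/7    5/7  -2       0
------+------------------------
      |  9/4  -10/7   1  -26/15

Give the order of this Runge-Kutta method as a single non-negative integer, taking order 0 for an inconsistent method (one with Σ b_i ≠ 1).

b = (9/4, -10/7, 1, -26/15)
c = (0, 5/2, -13/8, 1)
Ac = (0, 0, -35/8, 141/28)
Σ b_i: 9/4·1 + (-10/7)·1 + 1·1 + (-26/15)·1 = 37/420 ≠ 1 ⇒ order 0.

0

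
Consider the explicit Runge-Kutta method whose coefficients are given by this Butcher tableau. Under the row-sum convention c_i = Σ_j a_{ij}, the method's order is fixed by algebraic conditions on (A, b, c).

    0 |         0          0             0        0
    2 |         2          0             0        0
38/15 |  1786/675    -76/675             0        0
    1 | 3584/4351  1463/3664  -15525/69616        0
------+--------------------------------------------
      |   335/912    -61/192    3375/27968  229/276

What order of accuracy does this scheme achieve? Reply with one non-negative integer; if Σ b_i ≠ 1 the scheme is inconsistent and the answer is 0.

4

b = (335/912, -61/192, 3375/27968, 229/276)
c = (0, 2, 38/15, 1)
Ac = (0, 0, -152/675, 107/458)
Σ b_i: 335/912·1 + (-61/192)·1 + 3375/27968·1 + 229/276·1 = 1 ✓
b·c: (-61/192)·2 + 3375/27968·38/15 + 229/276·1 = 1/2 ✓
b·c²: (-61/192)·4 + 3375/27968·1444/225 + 229/276·1 = 1/3 ✓
b·Ac: 3375/27968·(-152/675) + 229/276·107/458 = 1/6 ✓
b·c³: (-61/192)·8 + 3375/27968·54872/3375 + 229/276·1 = 1/4 ✓
b·(c∘Ac): 3375/27968·(-5776/10125) + 229/276·107/458 = 1/8 ✓
b·Ac²: 3375/27968·(-304/675) + 229/276·38/229 = 1/12 ✓
b·A²c: 229/276·23/458 = 1/24 ✓; 4 stages ⇒ order 4.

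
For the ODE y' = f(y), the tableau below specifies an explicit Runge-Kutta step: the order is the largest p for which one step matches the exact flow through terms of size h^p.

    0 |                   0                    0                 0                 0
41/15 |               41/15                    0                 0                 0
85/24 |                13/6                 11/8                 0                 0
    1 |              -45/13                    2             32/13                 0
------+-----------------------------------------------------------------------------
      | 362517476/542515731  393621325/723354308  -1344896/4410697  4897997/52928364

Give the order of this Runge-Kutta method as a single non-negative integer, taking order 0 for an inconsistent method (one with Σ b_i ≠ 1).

3

b = (362517476/542515731, 393621325/723354308, -1344896/4410697, 4897997/52928364)
c = (0, 41/15, 85/24, 1)
Ac = (0, 0, 451/120, 922/65)
Σ b_i: 362517476/542515731·1 + 393621325/723354308·1 + (-1344896/4410697)·1 + 4897997/52928364·1 = 1 ✓
b·c: 393621325/723354308·41/15 + (-1344896/4410697)·85/24 + 4897997/52928364·1 = 1/2 ✓
b·c²: 393621325/723354308·1681/225 + (-1344896/4410697)·7225/576 + 4897997/52928364·1 = 1/3 ✓
b·Ac: (-1344896/4410697)·451/120 + 4897997/52928364·922/65 = 1/6 ✓
b·c³: 393621325/723354308·68921/3375 + (-1344896/4410697)·614125/13824 + 4897997/52928364·1 = -5575549117/2381776380 ≠ 1/4 ⇒ order 3.
b·(c∘Ac): (-1344896/4410697)·7667/576 + 4897997/52928364·922/65 = -1090071853/396962730 ≠ 1/8
b·Ac²: (-1344896/4410697)·18491/1800 + 4897997/52928364·268037/5850 = 5276523329/4763552760 ≠ 1/12
b·A²c: 4897997/52928364·1804/195 = 169922819/198481365 ≠ 1/24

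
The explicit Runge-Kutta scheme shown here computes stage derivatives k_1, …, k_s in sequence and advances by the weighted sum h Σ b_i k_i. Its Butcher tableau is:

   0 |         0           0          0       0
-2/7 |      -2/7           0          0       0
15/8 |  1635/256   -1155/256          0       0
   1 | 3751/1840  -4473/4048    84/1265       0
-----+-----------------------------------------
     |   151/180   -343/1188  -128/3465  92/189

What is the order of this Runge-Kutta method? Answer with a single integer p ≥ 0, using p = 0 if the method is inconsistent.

b = (151/180, -343/1188, -128/3465, 92/189)
c = (0, -2/7, 15/8, 1)
Ac = (0, 0, 165/128, 81/184)
Σ b_i: 151/180·1 + (-343/1188)·1 + (-128/3465)·1 + 92/189·1 = 1 ✓
b·c: (-343/1188)·(-2/7) + (-128/3465)·15/8 + 92/189·1 = 1/2 ✓
b·c²: (-343/1188)·4/49 + (-128/3465)·225/64 + 92/189·1 = 1/3 ✓
b·Ac: (-128/3465)·165/128 + 92/189·81/184 = 1/6 ✓
b·c³: (-343/1188)·(-8/343) + (-128/3465)·3375/512 + 92/189·1 = 1/4 ✓
b·(c∘Ac): (-128/3465)·2475/1024 + 92/189·81/184 = 1/8 ✓
b·Ac²: (-128/3465)·(-165/448) + 92/189·369/2576 = 1/12 ✓
b·A²c: 92/189·63/736 = 1/24 ✓; 4 stages ⇒ order 4.

4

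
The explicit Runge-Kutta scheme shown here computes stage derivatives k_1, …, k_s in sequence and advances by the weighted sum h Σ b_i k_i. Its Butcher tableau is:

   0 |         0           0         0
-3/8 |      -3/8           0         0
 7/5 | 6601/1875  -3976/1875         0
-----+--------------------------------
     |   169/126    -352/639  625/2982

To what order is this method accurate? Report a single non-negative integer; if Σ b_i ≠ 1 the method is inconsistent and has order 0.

3

b = (169/126, -352/639, 625/2982)
c = (0, -3/8, 7/5)
Ac = (0, 0, 497/625)
Σ b_i: 169/126·1 + (-352/639)·1 + 625/2982·1 = 1 ✓
b·c: (-352/639)·(-3/8) + 625/2982·7/5 = 1/2 ✓
b·c²: (-352/639)·9/64 + 625/2982·49/25 = 1/3 ✓
b·Ac: 625/2982·497/625 = 1/6 ✓; 3 stages ⇒ order 3.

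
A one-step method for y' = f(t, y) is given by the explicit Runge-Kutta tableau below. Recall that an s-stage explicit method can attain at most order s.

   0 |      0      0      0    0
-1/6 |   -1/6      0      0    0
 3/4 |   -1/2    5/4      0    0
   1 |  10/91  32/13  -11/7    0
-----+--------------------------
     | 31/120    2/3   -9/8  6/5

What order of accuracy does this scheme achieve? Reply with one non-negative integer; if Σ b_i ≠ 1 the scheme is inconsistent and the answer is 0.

b = (31/120, 2/3, -9/8, 6/5)
c = (0, -1/6, 3/4, 1)
Ac = (0, 0, -5/24, -1735/1092)
Σ b_i: 31/120·1 + 2/3·1 + (-9/8)·1 + 6/5·1 = 1 ✓
b·c: 2/3·(-1/6) + (-9/8)·3/4 + 6/5·1 = 353/1440 ≠ 1/2 ⇒ order 1.

1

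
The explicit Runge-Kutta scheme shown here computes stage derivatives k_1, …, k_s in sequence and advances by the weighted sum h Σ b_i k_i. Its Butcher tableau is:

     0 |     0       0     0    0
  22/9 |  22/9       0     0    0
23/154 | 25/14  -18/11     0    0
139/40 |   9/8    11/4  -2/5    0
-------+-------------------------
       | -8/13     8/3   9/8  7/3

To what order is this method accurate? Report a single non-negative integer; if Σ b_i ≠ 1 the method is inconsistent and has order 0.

0

b = (-8/13, 8/3, 9/8, 7/3)
c = (0, 22/9, 23/154, 139/40)
Ac = (0, 0, -4, 46171/6930)
Σ b_i: (-8/13)·1 + 8/3·1 + 9/8·1 + 7/3·1 = 573/104 ≠ 1 ⇒ order 0.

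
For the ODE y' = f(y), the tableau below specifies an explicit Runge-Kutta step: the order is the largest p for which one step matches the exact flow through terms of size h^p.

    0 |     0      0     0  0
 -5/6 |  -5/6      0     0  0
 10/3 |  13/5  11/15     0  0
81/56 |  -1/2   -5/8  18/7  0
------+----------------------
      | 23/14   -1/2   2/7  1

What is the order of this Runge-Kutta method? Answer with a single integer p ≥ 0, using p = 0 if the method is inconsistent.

0

b = (23/14, -1/2, 2/7, 1)
c = (0, -5/6, 10/3, 81/56)
Ac = (0, 0, -11/18, 3055/336)
Σ b_i: 23/14·1 + (-1/2)·1 + 2/7·1 + 1·1 = 17/7 ≠ 1 ⇒ order 0.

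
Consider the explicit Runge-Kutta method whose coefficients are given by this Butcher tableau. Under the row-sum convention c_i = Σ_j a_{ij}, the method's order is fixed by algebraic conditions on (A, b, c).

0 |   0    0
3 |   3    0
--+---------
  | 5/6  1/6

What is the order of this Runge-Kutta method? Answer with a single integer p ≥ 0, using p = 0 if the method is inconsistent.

2

b = (5/6, 1/6)
c = (0, 3)
Σ b_i: 5/6·1 + 1/6·1 = 1 ✓
b·c: 1/6·3 = 1/2 ✓; 2 stages ⇒ order 2.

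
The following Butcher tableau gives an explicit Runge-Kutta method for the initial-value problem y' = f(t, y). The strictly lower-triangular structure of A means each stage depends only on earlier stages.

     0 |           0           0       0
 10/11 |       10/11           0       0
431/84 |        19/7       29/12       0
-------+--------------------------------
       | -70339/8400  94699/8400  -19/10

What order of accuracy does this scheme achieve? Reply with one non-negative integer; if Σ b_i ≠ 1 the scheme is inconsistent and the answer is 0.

b = (-70339/8400, 94699/8400, -19/10)
c = (0, 10/11, 431/84)
Ac = (0, 0, 145/66)
Σ b_i: (-70339/8400)·1 + 94699/8400·1 + (-19/10)·1 = 1 ✓
b·c: 94699/8400·10/11 + (-19/10)·431/84 = 1/2 ✓
b·c²: 94699/8400·100/121 + (-19/10)·185761/7056 = -31592489/776160 ≠ 1/3 ⇒ order 2.
b·Ac: (-19/10)·145/66 = -551/132 ≠ 1/6

2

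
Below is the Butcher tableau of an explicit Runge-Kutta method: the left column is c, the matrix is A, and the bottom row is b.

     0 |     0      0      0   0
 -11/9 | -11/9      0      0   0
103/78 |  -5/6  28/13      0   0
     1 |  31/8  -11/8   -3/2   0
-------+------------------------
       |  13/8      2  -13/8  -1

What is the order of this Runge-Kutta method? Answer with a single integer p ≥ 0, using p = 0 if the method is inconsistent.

1

b = (13/8, 2, -13/8, -1)
c = (0, -11/9, 103/78, 1)
Ac = (0, 0, -308/117, -281/936)
Σ b_i: 13/8·1 + 2·1 + (-13/8)·1 + (-1)·1 = 1 ✓
b·c: 2·(-11/9) + (-13/8)·103/78 + (-1)·1 = -805/144 ≠ 1/2 ⇒ order 1.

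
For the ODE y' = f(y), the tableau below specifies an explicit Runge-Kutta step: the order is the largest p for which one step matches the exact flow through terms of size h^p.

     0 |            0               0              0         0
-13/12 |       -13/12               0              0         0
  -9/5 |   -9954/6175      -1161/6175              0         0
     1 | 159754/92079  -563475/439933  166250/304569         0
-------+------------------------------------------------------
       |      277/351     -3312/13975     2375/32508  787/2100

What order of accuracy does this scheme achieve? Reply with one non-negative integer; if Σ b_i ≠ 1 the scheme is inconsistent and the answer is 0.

b = (277/351, -3312/13975, 2375/32508, 787/2100)
c = (0, -13/12, -9/5, 1)
Ac = (0, 0, 387/1900, 1275/3148)
Σ b_i: 277/351·1 + (-3312/13975)·1 + 2375/32508·1 + 787/2100·1 = 1 ✓
b·c: (-3312/13975)·(-13/12) + 2375/32508·(-9/5) + 787/2100·1 = 1/2 ✓
b·c²: (-3312/13975)·169/144 + 2375/32508·81/25 + 787/2100·1 = 1/3 ✓
b·Ac: 2375/32508·387/1900 + 787/2100·1275/3148 = 1/6 ✓
b·c³: (-3312/13975)·(-2197/1728) + 2375/32508·(-729/125) + 787/2100·1 = 1/4 ✓
b·(c∘Ac): 2375/32508·(-3483/9500) + 787/2100·1275/3148 = 1/8 ✓
b·Ac²: 2375/32508·(-1677/7600) + 787/2100·10025/37776 = 1/12 ✓
b·A²c: 787/2100·175/1574 = 1/24 ✓; 4 stages ⇒ order 4.

4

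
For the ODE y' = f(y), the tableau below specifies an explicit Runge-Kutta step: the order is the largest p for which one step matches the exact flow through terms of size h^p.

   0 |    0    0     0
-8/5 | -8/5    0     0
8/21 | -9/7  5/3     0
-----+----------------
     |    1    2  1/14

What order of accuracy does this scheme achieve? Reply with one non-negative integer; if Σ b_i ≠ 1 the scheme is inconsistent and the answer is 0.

0

b = (1, 2, 1/14)
c = (0, -8/5, 8/21)
Ac = (0, 0, -8/3)
Σ b_i: 1·1 + 2·1 + 1/14·1 = 43/14 ≠ 1 ⇒ order 0.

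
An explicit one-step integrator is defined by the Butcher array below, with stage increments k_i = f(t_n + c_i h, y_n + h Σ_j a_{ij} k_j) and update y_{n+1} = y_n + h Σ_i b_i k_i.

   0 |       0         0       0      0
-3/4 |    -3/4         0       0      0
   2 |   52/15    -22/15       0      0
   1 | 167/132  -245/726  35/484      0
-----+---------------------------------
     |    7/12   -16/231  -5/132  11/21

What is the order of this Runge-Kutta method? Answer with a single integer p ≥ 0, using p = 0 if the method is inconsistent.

b = (7/12, -16/231, -5/132, 11/21)
c = (0, -3/4, 2, 1)
Ac = (0, 0, 11/10, 35/88)
Σ b_i: 7/12·1 + (-16/231)·1 + (-5/132)·1 + 11/21·1 = 1 ✓
b·c: (-16/231)·(-3/4) + (-5/132)·2 + 11/21·1 = 1/2 ✓
b·c²: (-16/231)·9/16 + (-5/132)·4 + 11/21·1 = 1/3 ✓
b·Ac: (-5/132)·11/10 + 11/21·35/88 = 1/6 ✓
b·c³: (-16/231)·(-27/64) + (-5/132)·8 + 11/21·1 = 1/4 ✓
b·(c∘Ac): (-5/132)·11/5 + 11/21·35/88 = 1/8 ✓
b·Ac²: (-5/132)·(-33/40) + 11/21·35/352 = 1/12 ✓
b·A²c: 11/21·7/88 = 1/24 ✓; 4 stages ⇒ order 4.

4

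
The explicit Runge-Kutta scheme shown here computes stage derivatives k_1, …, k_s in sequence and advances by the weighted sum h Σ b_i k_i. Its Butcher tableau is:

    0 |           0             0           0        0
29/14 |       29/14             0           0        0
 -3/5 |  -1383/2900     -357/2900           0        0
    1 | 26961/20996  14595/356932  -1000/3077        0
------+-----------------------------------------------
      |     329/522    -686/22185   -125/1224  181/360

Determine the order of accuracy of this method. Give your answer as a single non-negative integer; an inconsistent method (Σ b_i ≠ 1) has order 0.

4

b = (329/522, -686/22185, -125/1224, 181/360)
c = (0, 29/14, -3/5, 1)
Ac = (0, 0, -51/200, 405/1448)
Σ b_i: 329/522·1 + (-686/22185)·1 + (-125/1224)·1 + 181/360·1 = 1 ✓
b·c: (-686/22185)·29/14 + (-125/1224)·(-3/5) + 181/360·1 = 1/2 ✓
b·c²: (-686/22185)·841/196 + (-125/1224)·9/25 + 181/360·1 = 1/3 ✓
b·Ac: (-125/1224)·(-51/200) + 181/360·405/1448 = 1/6 ✓
b·c³: (-686/22185)·24389/2744 + (-125/1224)·(-27/125) + 181/360·1 = 1/4 ✓
b·(c∘Ac): (-125/1224)·153/1000 + 181/360·405/1448 = 1/8 ✓
b·Ac²: (-125/1224)·(-1479/2800) + 181/360·1185/20272 = 1/12 ✓
b·A²c: 181/360·15/181 = 1/24 ✓; 4 stages ⇒ order 4.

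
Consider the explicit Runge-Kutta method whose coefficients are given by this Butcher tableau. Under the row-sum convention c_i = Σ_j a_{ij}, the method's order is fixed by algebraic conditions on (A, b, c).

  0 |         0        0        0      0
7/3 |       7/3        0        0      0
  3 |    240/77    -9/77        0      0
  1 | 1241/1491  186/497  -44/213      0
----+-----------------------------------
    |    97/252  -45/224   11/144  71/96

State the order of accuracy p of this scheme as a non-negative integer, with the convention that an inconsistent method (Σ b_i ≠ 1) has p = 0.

4

b = (97/252, -45/224, 11/144, 71/96)
c = (0, 7/3, 3, 1)
Ac = (0, 0, -3/11, 18/71)
Σ b_i: 97/252·1 + (-45/224)·1 + 11/144·1 + 71/96·1 = 1 ✓
b·c: (-45/224)·7/3 + 11/144·3 + 71/96·1 = 1/2 ✓
b·c²: (-45/224)·49/9 + 11/144·9 + 71/96·1 = 1/3 ✓
b·Ac: 11/144·(-3/11) + 71/96·18/71 = 1/6 ✓
b·c³: (-45/224)·343/27 + 11/144·27 + 71/96·1 = 1/4 ✓
b·(c∘Ac): 11/144·(-9/11) + 71/96·18/71 = 1/8 ✓
b·Ac²: 11/144·(-7/11) + 71/96·38/213 = 1/12 ✓
b·A²c: 71/96·4/71 = 1/24 ✓; 4 stages ⇒ order 4.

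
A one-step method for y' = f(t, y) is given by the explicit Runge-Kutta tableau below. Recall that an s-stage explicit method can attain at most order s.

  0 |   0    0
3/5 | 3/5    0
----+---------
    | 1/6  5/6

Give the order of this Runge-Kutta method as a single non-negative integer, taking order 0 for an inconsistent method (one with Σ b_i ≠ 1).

2

b = (1/6, 5/6)
c = (0, 3/5)
Σ b_i: 1/6·1 + 5/6·1 = 1 ✓
b·c: 5/6·3/5 = 1/2 ✓; 2 stages ⇒ order 2.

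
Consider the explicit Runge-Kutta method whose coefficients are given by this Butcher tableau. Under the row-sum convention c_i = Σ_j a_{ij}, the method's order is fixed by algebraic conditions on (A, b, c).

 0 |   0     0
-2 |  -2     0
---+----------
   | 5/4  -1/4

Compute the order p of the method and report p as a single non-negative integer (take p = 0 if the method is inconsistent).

2

b = (5/4, -1/4)
c = (0, -2)
Σ b_i: 5/4·1 + (-1/4)·1 = 1 ✓
b·c: (-1/4)·(-2) = 1/2 ✓; 2 stages ⇒ order 2.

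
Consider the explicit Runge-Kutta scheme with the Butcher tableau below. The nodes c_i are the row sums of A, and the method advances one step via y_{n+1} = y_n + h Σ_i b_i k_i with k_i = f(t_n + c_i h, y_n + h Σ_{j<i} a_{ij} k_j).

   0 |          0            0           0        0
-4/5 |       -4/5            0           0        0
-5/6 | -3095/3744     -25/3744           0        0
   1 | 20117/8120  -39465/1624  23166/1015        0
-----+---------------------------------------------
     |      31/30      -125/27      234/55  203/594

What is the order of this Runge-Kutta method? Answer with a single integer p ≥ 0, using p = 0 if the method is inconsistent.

4

b = (31/30, -125/27, 234/55, 203/594)
c = (0, -4/5, -5/6, 1)
Ac = (0, 0, 5/936, 171/406)
Σ b_i: 31/30·1 + (-125/27)·1 + 234/55·1 + 203/594·1 = 1 ✓
b·c: (-125/27)·(-4/5) + 234/55·(-5/6) + 203/594·1 = 1/2 ✓
b·c²: (-125/27)·16/25 + 234/55·25/36 + 203/594·1 = 1/3 ✓
b·Ac: 234/55·5/936 + 203/594·171/406 = 1/6 ✓
b·c³: (-125/27)·(-64/125) + 234/55·(-125/216) + 203/594·1 = 1/4 ✓
b·(c∘Ac): 234/55·(-25/5616) + 203/594·171/406 = 1/8 ✓
b·Ac²: 234/55·(-1/234) + 203/594·603/2030 = 1/12 ✓
b·A²c: 203/594·99/812 = 1/24 ✓; 4 stages ⇒ order 4.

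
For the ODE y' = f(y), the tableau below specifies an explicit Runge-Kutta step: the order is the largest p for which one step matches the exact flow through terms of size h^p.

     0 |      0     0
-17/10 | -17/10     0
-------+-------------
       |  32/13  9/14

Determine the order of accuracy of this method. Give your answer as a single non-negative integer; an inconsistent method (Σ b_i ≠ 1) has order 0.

0

b = (32/13, 9/14)
c = (0, -17/10)
Σ b_i: 32/13·1 + 9/14·1 = 565/182 ≠ 1 ⇒ order 0.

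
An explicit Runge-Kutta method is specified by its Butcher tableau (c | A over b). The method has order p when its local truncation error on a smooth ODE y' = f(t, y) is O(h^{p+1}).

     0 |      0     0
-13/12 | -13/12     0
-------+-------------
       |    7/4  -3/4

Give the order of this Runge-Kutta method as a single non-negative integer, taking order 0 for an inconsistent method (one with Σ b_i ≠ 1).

1

b = (7/4, -3/4)
c = (0, -13/12)
Σ b_i: 7/4·1 + (-3/4)·1 = 1 ✓
b·c: (-3/4)·(-13/12) = 13/16 ≠ 1/2 ⇒ order 1.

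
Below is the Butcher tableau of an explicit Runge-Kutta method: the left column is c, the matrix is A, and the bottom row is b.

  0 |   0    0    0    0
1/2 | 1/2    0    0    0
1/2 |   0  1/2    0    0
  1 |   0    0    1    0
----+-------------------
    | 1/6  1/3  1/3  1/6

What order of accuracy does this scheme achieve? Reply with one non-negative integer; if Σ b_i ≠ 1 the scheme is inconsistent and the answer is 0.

4

b = (1/6, 1/3, 1/3, 1/6)
c = (0, 1/2, 1/2, 1)
Ac = (0, 0, 1/4, 1/2)
Σ b_i: 1/6·1 + 1/3·1 + 1/3·1 + 1/6·1 = 1 ✓
b·c: 1/3·1/2 + 1/3·1/2 + 1/6·1 = 1/2 ✓
b·c²: 1/3·1/4 + 1/3·1/4 + 1/6·1 = 1/3 ✓
b·Ac: 1/3·1/4 + 1/6·1/2 = 1/6 ✓
b·c³: 1/3·1/8 + 1/3·1/8 + 1/6·1 = 1/4 ✓
b·(c∘Ac): 1/3·1/8 + 1/6·1/2 = 1/8 ✓
b·Ac²: 1/3·1/8 + 1/6·1/4 = 1/12 ✓
b·A²c: 1/6·1/4 = 1/24 ✓; 4 stages ⇒ order 4.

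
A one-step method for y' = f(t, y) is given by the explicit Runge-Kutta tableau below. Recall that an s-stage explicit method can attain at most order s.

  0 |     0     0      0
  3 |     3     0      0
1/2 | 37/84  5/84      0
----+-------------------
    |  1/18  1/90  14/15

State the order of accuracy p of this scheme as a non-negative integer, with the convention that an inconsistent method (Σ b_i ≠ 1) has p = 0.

3

b = (1/18, 1/90, 14/15)
c = (0, 3, 1/2)
Ac = (0, 0, 5/28)
Σ b_i: 1/18·1 + 1/90·1 + 14/15·1 = 1 ✓
b·c: 1/90·3 + 14/15·1/2 = 1/2 ✓
b·c²: 1/90·9 + 14/15·1/4 = 1/3 ✓
b·Ac: 14/15·5/28 = 1/6 ✓; 3 stages ⇒ order 3.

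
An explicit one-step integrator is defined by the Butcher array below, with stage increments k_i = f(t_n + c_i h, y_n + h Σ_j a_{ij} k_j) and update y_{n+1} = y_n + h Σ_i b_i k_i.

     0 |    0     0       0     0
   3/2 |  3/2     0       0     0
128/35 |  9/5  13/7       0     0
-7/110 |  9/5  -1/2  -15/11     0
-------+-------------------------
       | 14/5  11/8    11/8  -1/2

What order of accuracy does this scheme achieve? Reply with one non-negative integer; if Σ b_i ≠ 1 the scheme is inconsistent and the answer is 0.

0

b = (14/5, 11/8, 11/8, -1/2)
c = (0, 3/2, 128/35, -7/110)
Ac = (0, 0, 39/14, -1767/308)
Σ b_i: 14/5·1 + 11/8·1 + 11/8·1 + (-1/2)·1 = 101/20 ≠ 1 ⇒ order 0.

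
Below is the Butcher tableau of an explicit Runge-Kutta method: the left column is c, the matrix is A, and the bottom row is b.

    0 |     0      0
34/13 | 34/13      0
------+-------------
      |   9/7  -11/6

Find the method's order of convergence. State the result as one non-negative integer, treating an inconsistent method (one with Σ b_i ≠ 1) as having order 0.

0

b = (9/7, -11/6)
c = (0, 34/13)
Σ b_i: 9/7·1 + (-11/6)·1 = -23/42 ≠ 1 ⇒ order 0.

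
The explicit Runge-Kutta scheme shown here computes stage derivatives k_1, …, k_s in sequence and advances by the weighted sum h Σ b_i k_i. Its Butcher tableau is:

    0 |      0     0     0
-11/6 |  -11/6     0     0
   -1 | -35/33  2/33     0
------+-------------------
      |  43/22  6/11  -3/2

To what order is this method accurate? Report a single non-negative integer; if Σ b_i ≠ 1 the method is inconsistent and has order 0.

b = (43/22, 6/11, -3/2)
c = (0, -11/6, -1)
Ac = (0, 0, -1/9)
Σ b_i: 43/22·1 + 6/11·1 + (-3/2)·1 = 1 ✓
b·c: 6/11·(-11/6) + (-3/2)·(-1) = 1/2 ✓
b·c²: 6/11·121/36 + (-3/2)·1 = 1/3 ✓
b·Ac: (-3/2)·(-1/9) = 1/6 ✓; 3 stages ⇒ order 3.

3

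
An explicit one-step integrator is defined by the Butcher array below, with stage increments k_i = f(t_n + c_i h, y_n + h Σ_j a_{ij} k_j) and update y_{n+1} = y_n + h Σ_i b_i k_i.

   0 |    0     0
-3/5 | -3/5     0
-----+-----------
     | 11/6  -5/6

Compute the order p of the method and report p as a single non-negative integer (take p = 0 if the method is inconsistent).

b = (11/6, -5/6)
c = (0, -3/5)
Σ b_i: 11/6·1 + (-5/6)·1 = 1 ✓
b·c: (-5/6)·(-3/5) = 1/2 ✓; 2 stages ⇒ order 2.

2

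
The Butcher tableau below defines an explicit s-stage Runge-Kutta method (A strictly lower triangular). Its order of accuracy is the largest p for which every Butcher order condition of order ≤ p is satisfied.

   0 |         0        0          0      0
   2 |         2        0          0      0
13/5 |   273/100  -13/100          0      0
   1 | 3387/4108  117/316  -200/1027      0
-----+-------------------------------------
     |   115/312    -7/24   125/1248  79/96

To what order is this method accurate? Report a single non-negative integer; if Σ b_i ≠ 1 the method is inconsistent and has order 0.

4

b = (115/312, -7/24, 125/1248, 79/96)
c = (0, 2, 13/5, 1)
Ac = (0, 0, -13/50, 37/158)
Σ b_i: 115/312·1 + (-7/24)·1 + 125/1248·1 + 79/96·1 = 1 ✓
b·c: (-7/24)·2 + 125/1248·13/5 + 79/96·1 = 1/2 ✓
b·c²: (-7/24)·4 + 125/1248·169/25 + 79/96·1 = 1/3 ✓
b·Ac: 125/1248·(-13/50) + 79/96·37/158 = 1/6 ✓
b·c³: (-7/24)·8 + 125/1248·2197/125 + 79/96·1 = 1/4 ✓
b·(c∘Ac): 125/1248·(-169/250) + 79/96·37/158 = 1/8 ✓
b·Ac²: 125/1248·(-13/25) + 79/96·13/79 = 1/12 ✓
b·A²c: 79/96·4/79 = 1/24 ✓; 4 stages ⇒ order 4.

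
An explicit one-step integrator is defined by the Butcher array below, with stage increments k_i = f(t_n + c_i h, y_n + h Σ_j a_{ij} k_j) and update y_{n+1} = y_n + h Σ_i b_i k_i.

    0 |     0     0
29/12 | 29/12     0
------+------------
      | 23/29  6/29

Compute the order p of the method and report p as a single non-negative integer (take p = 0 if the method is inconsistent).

2

b = (23/29, 6/29)
c = (0, 29/12)
Σ b_i: 23/29·1 + 6/29·1 = 1 ✓
b·c: 6/29·29/12 = 1/2 ✓; 2 stages ⇒ order 2.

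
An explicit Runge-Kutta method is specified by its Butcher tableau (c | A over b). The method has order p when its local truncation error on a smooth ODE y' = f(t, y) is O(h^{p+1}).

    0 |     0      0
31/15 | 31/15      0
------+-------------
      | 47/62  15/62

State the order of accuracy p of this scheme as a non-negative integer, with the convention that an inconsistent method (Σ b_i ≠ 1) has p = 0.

b = (47/62, 15/62)
c = (0, 31/15)
Σ b_i: 47/62·1 + 15/62·1 = 1 ✓
b·c: 15/62·31/15 = 1/2 ✓; 2 stages ⇒ order 2.

2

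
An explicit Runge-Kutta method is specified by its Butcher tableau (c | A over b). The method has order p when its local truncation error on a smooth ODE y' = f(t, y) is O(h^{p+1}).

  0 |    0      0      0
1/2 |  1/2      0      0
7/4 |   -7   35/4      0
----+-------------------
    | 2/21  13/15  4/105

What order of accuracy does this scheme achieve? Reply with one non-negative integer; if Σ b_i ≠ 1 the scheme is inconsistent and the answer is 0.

3

b = (2/21, 13/15, 4/105)
c = (0, 1/2, 7/4)
Ac = (0, 0, 35/8)
Σ b_i: 2/21·1 + 13/15·1 + 4/105·1 = 1 ✓
b·c: 13/15·1/2 + 4/105·7/4 = 1/2 ✓
b·c²: 13/15·1/4 + 4/105·49/16 = 1/3 ✓
b·Ac: 4/105·35/8 = 1/6 ✓; 3 stages ⇒ order 3.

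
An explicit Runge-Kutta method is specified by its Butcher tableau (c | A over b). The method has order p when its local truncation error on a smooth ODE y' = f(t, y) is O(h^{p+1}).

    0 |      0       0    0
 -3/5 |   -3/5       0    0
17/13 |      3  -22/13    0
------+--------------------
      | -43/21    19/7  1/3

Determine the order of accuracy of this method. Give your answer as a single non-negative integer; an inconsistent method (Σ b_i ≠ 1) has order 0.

1

b = (-43/21, 19/7, 1/3)
c = (0, -3/5, 17/13)
Ac = (0, 0, 66/65)
Σ b_i: (-43/21)·1 + 19/7·1 + 1/3·1 = 1 ✓
b·c: 19/7·(-3/5) + 1/3·17/13 = -1628/1365 ≠ 1/2 ⇒ order 1.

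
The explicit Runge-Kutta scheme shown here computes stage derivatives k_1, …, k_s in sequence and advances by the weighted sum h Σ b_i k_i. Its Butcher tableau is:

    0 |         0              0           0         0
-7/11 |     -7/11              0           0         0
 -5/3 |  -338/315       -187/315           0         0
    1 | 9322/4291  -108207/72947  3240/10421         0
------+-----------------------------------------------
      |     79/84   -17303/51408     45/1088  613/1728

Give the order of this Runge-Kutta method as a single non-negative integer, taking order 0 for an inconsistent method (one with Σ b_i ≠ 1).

4

b = (79/84, -17303/51408, 45/1088, 613/1728)
c = (0, -7/11, -5/3, 1)
Ac = (0, 0, 17/45, 261/613)
Σ b_i: 79/84·1 + (-17303/51408)·1 + 45/1088·1 + 613/1728·1 = 1 ✓
b·c: (-17303/51408)·(-7/11) + 45/1088·(-5/3) + 613/1728·1 = 1/2 ✓
b·c²: (-17303/51408)·49/121 + 45/1088·25/9 + 613/1728·1 = 1/3 ✓
b·Ac: 45/1088·17/45 + 613/1728·261/613 = 1/6 ✓
b·c³: (-17303/51408)·(-343/1331) + 45/1088·(-125/27) + 613/1728·1 = 1/4 ✓
b·(c∘Ac): 45/1088·(-17/27) + 613/1728·261/613 = 1/8 ✓
b·Ac²: 45/1088·(-119/495) + 613/1728·1773/6743 = 1/12 ✓
b·A²c: 613/1728·72/613 = 1/24 ✓; 4 stages ⇒ order 4.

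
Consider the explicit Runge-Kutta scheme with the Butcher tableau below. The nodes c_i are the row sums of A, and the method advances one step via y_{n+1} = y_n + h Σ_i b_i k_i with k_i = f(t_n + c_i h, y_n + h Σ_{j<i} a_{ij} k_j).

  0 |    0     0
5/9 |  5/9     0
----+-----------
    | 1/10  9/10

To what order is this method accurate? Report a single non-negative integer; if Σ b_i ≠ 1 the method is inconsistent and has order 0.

2

b = (1/10, 9/10)
c = (0, 5/9)
Σ b_i: 1/10·1 + 9/10·1 = 1 ✓
b·c: 9/10·5/9 = 1/2 ✓; 2 stages ⇒ order 2.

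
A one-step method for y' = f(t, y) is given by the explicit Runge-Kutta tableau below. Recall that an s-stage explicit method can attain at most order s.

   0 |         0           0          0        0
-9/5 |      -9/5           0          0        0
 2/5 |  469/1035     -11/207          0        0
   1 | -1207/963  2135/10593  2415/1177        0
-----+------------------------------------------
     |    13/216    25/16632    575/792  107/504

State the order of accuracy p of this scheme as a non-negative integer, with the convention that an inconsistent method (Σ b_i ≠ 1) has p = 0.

4

b = (13/216, 25/16632, 575/792, 107/504)
c = (0, -9/5, 2/5, 1)
Ac = (0, 0, 11/115, 49/107)
Σ b_i: 13/216·1 + 25/16632·1 + 575/792·1 + 107/504·1 = 1 ✓
b·c: 25/16632·(-9/5) + 575/792·2/5 + 107/504·1 = 1/2 ✓
b·c²: 25/16632·81/25 + 575/792·4/25 + 107/504·1 = 1/3 ✓
b·Ac: 575/792·11/115 + 107/504·49/107 = 1/6 ✓
b·c³: 25/16632·(-729/125) + 575/792·8/125 + 107/504·1 = 1/4 ✓
b·(c∘Ac): 575/792·22/575 + 107/504·49/107 = 1/8 ✓
b·Ac²: 575/792·(-99/575) + 107/504·105/107 = 1/12 ✓
b·A²c: 107/504·21/107 = 1/24 ✓; 4 stages ⇒ order 4.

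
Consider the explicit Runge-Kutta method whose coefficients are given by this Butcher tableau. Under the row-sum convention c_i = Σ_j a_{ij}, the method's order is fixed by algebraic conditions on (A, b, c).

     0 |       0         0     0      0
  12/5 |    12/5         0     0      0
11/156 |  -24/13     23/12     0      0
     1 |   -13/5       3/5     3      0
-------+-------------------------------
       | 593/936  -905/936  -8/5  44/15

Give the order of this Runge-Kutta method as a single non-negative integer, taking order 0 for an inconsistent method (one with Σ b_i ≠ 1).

b = (593/936, -905/936, -8/5, 44/15)
c = (0, 12/5, 11/156, 1)
Ac = (0, 0, 23/5, 2147/1300)
Σ b_i: 593/936·1 + (-905/936)·1 + (-8/5)·1 + 44/15·1 = 1 ✓
b·c: (-905/936)·12/5 + (-8/5)·11/156 + 44/15·1 = 1/2 ✓
b·c²: (-905/936)·144/25 + (-8/5)·121/24336 + 44/15·1 = -40213/15210 ≠ 1/3 ⇒ order 2.
b·Ac: (-8/5)·23/5 + 44/15·2147/1300 = -12263/4875 ≠ 1/6

2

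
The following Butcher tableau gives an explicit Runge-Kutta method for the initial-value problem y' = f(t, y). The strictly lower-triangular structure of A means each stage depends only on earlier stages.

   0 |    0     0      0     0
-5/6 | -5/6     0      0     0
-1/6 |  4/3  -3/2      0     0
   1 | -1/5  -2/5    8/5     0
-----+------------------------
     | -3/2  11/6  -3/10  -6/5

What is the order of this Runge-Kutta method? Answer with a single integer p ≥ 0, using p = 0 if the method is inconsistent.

0

b = (-3/2, 11/6, -3/10, -6/5)
c = (0, -5/6, -1/6, 1)
Ac = (0, 0, 5/4, 1/15)
Σ b_i: (-3/2)·1 + 11/6·1 + (-3/10)·1 + (-6/5)·1 = -7/6 ≠ 1 ⇒ order 0.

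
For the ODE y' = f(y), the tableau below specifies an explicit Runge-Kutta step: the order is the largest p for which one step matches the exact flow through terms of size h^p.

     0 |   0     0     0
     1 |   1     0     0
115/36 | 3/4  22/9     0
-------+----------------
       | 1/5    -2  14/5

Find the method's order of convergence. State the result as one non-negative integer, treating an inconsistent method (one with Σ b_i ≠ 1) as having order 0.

1

b = (1/5, -2, 14/5)
c = (0, 1, 115/36)
Ac = (0, 0, 22/9)
Σ b_i: 1/5·1 + (-2)·1 + 14/5·1 = 1 ✓
b·c: (-2)·1 + 14/5·115/36 = 125/18 ≠ 1/2 ⇒ order 1.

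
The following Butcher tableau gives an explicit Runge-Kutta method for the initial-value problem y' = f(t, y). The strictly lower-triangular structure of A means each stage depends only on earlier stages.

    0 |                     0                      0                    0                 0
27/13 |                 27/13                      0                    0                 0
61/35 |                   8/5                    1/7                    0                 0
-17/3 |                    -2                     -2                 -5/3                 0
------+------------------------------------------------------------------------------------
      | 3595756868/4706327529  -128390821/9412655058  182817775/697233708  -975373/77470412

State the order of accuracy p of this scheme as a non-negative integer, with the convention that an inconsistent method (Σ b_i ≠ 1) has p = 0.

b = (3595756868/4706327529, -128390821/9412655058, 182817775/697233708, -975373/77470412)
c = (0, 27/13, 61/35, -17/3)
Ac = (0, 0, 27/91, -1927/273)
Σ b_i: 3595756868/4706327529·1 + (-128390821/9412655058)·1 + 182817775/697233708·1 + (-975373/77470412)·1 = 1 ✓
b·c: (-128390821/9412655058)·27/13 + 182817775/697233708·61/35 + (-975373/77470412)·(-17/3) = 1/2 ✓
b·c²: (-128390821/9412655058)·729/169 + 182817775/697233708·3721/1225 + (-975373/77470412)·289/9 = 1/3 ✓
b·Ac: 182817775/697233708·27/91 + (-975373/77470412)·(-1927/273) = 1/6 ✓
b·c³: (-128390821/9412655058)·19683/2197 + 182817775/697233708·226981/42875 + (-975373/77470412)·(-4913/27) = 1692580932443/475862005710 ≠ 1/4 ⇒ order 3.
b·(c∘Ac): 182817775/697233708·1647/3185 + (-975373/77470412)·32759/819 = -833905784/2266009551 ≠ 1/8
b·Ac²: 182817775/697233708·729/1183 + (-975373/77470412)·(-1700479/124215) = 17656409231/52873556190 ≠ 1/12
b·A²c: (-975373/77470412)·(-45/91) = 6270255/1007115356 ≠ 1/24

3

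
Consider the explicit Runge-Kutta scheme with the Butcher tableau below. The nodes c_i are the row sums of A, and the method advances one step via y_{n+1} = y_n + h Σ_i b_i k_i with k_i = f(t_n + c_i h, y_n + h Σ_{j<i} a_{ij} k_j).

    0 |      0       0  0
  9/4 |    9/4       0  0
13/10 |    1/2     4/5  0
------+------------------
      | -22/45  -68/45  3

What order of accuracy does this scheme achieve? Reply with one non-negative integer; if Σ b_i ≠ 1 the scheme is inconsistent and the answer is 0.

b = (-22/45, -68/45, 3)
c = (0, 9/4, 13/10)
Ac = (0, 0, 9/5)
Σ b_i: (-22/45)·1 + (-68/45)·1 + 3·1 = 1 ✓
b·c: (-68/45)·9/4 + 3·13/10 = 1/2 ✓
b·c²: (-68/45)·81/16 + 3·169/100 = -129/50 ≠ 1/3 ⇒ order 2.
b·Ac: 3·9/5 = 27/5 ≠ 1/6

2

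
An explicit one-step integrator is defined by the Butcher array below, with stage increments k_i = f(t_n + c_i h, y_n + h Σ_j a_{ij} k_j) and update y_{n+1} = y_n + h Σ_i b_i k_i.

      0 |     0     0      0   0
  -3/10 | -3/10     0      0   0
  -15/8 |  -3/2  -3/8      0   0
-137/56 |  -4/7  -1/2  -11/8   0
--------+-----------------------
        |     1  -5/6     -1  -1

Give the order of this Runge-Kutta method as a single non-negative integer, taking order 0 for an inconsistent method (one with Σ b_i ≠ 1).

0

b = (1, -5/6, -1, -1)
c = (0, -3/10, -15/8, -137/56)
Ac = (0, 0, 9/80, 873/320)
Σ b_i: 1·1 + (-5/6)·1 + (-1)·1 + (-1)·1 = -11/6 ≠ 1 ⇒ order 0.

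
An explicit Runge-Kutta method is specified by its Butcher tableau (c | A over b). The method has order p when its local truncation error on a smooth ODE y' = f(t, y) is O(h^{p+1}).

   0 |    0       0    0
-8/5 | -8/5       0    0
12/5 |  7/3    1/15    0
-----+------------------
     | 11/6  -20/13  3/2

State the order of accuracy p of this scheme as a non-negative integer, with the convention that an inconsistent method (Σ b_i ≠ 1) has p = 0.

0

b = (11/6, -20/13, 3/2)
c = (0, -8/5, 12/5)
Ac = (0, 0, -8/75)
Σ b_i: 11/6·1 + (-20/13)·1 + 3/2·1 = 70/39 ≠ 1 ⇒ order 0.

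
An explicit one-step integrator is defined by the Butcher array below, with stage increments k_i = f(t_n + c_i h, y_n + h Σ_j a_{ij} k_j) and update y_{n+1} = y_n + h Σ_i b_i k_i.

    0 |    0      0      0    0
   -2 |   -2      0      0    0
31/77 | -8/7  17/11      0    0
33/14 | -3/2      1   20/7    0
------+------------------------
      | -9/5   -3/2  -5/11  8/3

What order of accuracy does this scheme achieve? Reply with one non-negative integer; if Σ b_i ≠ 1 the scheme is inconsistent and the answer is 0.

0

b = (-9/5, -3/2, -5/11, 8/3)
c = (0, -2, 31/77, 33/14)
Ac = (0, 0, -34/11, -458/539)
Σ b_i: (-9/5)·1 + (-3/2)·1 + (-5/11)·1 + 8/3·1 = -359/330 ≠ 1 ⇒ order 0.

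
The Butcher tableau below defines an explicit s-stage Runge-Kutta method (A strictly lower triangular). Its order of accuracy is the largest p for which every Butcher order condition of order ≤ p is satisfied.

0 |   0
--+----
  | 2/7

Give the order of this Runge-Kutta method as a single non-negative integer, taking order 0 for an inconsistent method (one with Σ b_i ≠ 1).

0

b = (2/7)
c = (0)
Σ b_i: 2/7·1 = 2/7 ≠ 1 ⇒ order 0.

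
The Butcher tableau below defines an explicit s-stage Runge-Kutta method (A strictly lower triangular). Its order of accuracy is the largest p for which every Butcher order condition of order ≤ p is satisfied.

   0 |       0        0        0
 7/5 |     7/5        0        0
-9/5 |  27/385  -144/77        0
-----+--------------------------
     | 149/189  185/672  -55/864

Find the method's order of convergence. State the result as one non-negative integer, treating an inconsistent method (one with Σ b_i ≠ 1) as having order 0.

3

b = (149/189, 185/672, -55/864)
c = (0, 7/5, -9/5)
Ac = (0, 0, -144/55)
Σ b_i: 149/189·1 + 185/672·1 + (-55/864)·1 = 1 ✓
b·c: 185/672·7/5 + (-55/864)·(-9/5) = 1/2 ✓
b·c²: 185/672·49/25 + (-55/864)·81/25 = 1/3 ✓
b·Ac: (-55/864)·(-144/55) = 1/6 ✓; 3 stages ⇒ order 3.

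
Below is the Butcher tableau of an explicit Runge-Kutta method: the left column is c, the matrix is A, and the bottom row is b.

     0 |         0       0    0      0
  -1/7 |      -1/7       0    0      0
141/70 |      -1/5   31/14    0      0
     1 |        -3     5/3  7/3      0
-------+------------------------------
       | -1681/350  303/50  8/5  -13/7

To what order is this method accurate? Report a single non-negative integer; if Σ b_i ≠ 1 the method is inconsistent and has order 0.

b = (-1681/350, 303/50, 8/5, -13/7)
c = (0, -1/7, 141/70, 1)
Ac = (0, 0, -31/98, 937/210)
Σ b_i: (-1681/350)·1 + 303/50·1 + 8/5·1 + (-13/7)·1 = 1 ✓
b·c: 303/50·(-1/7) + 8/5·141/70 + (-13/7)·1 = 1/2 ✓
b·c²: 303/50·1/49 + 8/5·19881/4900 + (-13/7)·1 = 8327/1750 ≠ 1/3 ⇒ order 2.
b·Ac: 8/5·(-31/98) + (-13/7)·937/210 = -2585/294 ≠ 1/6

2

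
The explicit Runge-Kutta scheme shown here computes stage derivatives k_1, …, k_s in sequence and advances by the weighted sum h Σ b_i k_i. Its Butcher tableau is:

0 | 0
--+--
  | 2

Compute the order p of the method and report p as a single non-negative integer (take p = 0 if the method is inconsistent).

0

b = (2)
c = (0)
Σ b_i: 2·1 = 2 ≠ 1 ⇒ order 0.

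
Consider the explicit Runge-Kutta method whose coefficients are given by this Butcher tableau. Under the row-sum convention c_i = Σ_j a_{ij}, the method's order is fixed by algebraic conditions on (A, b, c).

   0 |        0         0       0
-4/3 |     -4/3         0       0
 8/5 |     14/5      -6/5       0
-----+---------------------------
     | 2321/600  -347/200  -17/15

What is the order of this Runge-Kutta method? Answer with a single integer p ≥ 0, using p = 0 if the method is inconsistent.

b = (2321/600, -347/200, -17/15)
c = (0, -4/3, 8/5)
Ac = (0, 0, 8/5)
Σ b_i: 2321/600·1 + (-347/200)·1 + (-17/15)·1 = 1 ✓
b·c: (-347/200)·(-4/3) + (-17/15)·8/5 = 1/2 ✓
b·c²: (-347/200)·16/9 + (-17/15)·64/25 = -6734/1125 ≠ 1/3 ⇒ order 2.
b·Ac: (-17/15)·8/5 = -136/75 ≠ 1/6

2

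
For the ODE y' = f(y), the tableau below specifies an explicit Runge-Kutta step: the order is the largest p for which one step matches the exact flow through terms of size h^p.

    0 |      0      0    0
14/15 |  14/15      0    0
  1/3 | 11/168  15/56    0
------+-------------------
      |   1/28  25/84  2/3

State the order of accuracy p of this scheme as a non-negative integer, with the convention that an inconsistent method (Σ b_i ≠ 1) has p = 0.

b = (1/28, 25/84, 2/3)
c = (0, 14/15, 1/3)
Ac = (0, 0, 1/4)
Σ b_i: 1/28·1 + 25/84·1 + 2/3·1 = 1 ✓
b·c: 25/84·14/15 + 2/3·1/3 = 1/2 ✓
b·c²: 25/84·196/225 + 2/3·1/9 = 1/3 ✓
b·Ac: 2/3·1/4 = 1/6 ✓; 3 stages ⇒ order 3.

3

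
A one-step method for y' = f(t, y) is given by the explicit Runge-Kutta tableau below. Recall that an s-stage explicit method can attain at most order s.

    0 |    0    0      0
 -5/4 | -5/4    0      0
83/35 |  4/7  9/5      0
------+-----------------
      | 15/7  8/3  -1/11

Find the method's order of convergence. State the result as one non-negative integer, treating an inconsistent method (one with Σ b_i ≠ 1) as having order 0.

0

b = (15/7, 8/3, -1/11)
c = (0, -5/4, 83/35)
Ac = (0, 0, -9/4)
Σ b_i: 15/7·1 + 8/3·1 + (-1/11)·1 = 1090/231 ≠ 1 ⇒ order 0.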